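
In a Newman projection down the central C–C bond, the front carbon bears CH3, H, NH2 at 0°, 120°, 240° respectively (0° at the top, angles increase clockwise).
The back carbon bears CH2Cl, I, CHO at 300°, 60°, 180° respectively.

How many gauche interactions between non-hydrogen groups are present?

4

Non-H gauche pairs: CH3(0°)/CH2Cl(300°); CH3(0°)/I(60°); NH2(240°)/CH2Cl(300°); NH2(240°)/CHO(180°) — 4 interactions.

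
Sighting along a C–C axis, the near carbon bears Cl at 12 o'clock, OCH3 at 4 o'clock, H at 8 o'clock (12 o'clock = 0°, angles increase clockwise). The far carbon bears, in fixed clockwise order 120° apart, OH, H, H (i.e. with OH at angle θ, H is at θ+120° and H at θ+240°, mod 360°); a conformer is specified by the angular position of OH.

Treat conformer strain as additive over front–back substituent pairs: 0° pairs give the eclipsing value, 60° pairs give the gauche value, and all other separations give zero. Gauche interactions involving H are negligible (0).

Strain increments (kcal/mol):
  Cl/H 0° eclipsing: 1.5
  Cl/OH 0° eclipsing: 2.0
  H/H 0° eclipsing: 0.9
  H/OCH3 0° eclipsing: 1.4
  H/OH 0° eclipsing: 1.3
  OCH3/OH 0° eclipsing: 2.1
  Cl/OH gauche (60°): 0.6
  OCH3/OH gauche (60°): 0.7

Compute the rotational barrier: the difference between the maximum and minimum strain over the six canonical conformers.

OH at 0° (eclipsed): Cl(0°)/OH(0°) eclipsed 2.0; OCH3(120°)/H(120°) eclipsed 1.4; H(240°)/H(240°) eclipsed 0.9 → 4.3 kcal/mol.
OH at 60° (staggered): Cl(0°)/OH(60°) gauche 0.6; OCH3(120°)/OH(60°) gauche 0.7 → 1.3 kcal/mol.
OH at 120° (eclipsed): Cl(0°)/H(0°) eclipsed 1.5; OCH3(120°)/OH(120°) eclipsed 2.1; H(240°)/H(240°) eclipsed 0.9 → 4.5 kcal/mol.
OH at 180° (staggered): OCH3(120°)/OH(180°) gauche 0.7 → 0.7 kcal/mol.
OH at 240° (eclipsed): Cl(0°)/H(0°) eclipsed 1.5; OCH3(120°)/H(120°) eclipsed 1.4; H(240°)/OH(240°) eclipsed 1.3 → 4.2 kcal/mol.
OH at 300° (staggered): Cl(0°)/OH(300°) gauche 0.6 → 0.6 kcal/mol.
Max at 120° (4.5 kcal/mol), min at 300° (0.6 kcal/mol); barrier = 3.9 kcal/mol.

3.9 kcal/mol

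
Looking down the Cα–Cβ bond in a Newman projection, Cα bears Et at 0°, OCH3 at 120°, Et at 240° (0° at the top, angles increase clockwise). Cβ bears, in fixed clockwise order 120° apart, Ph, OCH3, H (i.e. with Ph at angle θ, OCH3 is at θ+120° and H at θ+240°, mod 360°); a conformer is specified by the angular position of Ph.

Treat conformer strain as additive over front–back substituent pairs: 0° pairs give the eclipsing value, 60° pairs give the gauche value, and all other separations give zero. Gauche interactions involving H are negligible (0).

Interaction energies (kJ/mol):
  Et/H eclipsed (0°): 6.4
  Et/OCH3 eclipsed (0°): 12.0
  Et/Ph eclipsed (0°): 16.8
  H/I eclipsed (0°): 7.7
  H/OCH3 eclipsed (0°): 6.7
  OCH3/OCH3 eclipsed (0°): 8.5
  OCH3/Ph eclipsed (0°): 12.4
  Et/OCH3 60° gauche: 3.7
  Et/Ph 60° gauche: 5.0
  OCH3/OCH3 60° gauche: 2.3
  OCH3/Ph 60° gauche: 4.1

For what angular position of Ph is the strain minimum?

60°

Ph at 0° (eclipsed): Et(0°)/Ph(0°) eclipsed 16.8; OCH3(120°)/OCH3(120°) eclipsed 8.5; Et(240°)/H(240°) eclipsed 6.4 → 31.7 kJ/mol.
Ph at 60° (staggered): Et(0°)/Ph(60°) gauche 5.0; OCH3(120°)/Ph(60°) gauche 4.1; OCH3(120°)/OCH3(180°) gauche 2.3; Et(240°)/OCH3(180°) gauche 3.7 → 15.1 kJ/mol.
Ph at 120° (eclipsed): Et(0°)/H(0°) eclipsed 6.4; OCH3(120°)/Ph(120°) eclipsed 12.4; Et(240°)/OCH3(240°) eclipsed 12.0 → 30.8 kJ/mol.
Ph at 180° (staggered): Et(0°)/OCH3(300°) gauche 3.7; OCH3(120°)/Ph(180°) gauche 4.1; Et(240°)/Ph(180°) gauche 5.0; Et(240°)/OCH3(300°) gauche 3.7 → 16.5 kJ/mol.
Ph at 240° (eclipsed): Et(0°)/OCH3(0°) eclipsed 12.0; OCH3(120°)/H(120°) eclipsed 6.7; Et(240°)/Ph(240°) eclipsed 16.8 → 35.5 kJ/mol.
Ph at 300° (staggered): Et(0°)/Ph(300°) gauche 5.0; Et(0°)/OCH3(60°) gauche 3.7; OCH3(120°)/OCH3(60°) gauche 2.3; Et(240°)/Ph(300°) gauche 5.0 → 16.0 kJ/mol.
The minimum (15.1 kJ/mol) occurs with Ph at 60°.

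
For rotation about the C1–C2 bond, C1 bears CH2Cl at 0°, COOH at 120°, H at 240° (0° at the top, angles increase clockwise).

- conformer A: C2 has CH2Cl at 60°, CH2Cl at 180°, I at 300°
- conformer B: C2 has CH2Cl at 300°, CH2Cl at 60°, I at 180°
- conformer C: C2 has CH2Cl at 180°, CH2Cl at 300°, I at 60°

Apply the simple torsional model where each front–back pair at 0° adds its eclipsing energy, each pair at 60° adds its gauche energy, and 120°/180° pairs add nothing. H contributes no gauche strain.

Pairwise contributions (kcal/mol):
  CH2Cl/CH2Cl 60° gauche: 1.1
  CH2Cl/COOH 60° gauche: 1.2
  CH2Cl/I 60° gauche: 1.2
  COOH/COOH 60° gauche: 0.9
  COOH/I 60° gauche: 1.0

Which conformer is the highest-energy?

A (staggered): CH2Cl–CH2Cl gauche, CH2Cl–I gauche, COOH–CH2Cl gauche, COOH–CH2Cl gauche; 1.1 + 1.2 + 1.2 + 1.2 = 4.7 kcal/mol.
B (staggered): CH2Cl–CH2Cl gauche, CH2Cl–CH2Cl gauche, COOH–CH2Cl gauche, COOH–I gauche; 1.1 + 1.1 + 1.2 + 1.0 = 4.4 kcal/mol.
C (staggered): CH2Cl–CH2Cl gauche, CH2Cl–I gauche, COOH–CH2Cl gauche, COOH–I gauche; 1.1 + 1.2 + 1.2 + 1.0 = 4.5 kcal/mol.
A has the highest total (4.7 kcal/mol).

A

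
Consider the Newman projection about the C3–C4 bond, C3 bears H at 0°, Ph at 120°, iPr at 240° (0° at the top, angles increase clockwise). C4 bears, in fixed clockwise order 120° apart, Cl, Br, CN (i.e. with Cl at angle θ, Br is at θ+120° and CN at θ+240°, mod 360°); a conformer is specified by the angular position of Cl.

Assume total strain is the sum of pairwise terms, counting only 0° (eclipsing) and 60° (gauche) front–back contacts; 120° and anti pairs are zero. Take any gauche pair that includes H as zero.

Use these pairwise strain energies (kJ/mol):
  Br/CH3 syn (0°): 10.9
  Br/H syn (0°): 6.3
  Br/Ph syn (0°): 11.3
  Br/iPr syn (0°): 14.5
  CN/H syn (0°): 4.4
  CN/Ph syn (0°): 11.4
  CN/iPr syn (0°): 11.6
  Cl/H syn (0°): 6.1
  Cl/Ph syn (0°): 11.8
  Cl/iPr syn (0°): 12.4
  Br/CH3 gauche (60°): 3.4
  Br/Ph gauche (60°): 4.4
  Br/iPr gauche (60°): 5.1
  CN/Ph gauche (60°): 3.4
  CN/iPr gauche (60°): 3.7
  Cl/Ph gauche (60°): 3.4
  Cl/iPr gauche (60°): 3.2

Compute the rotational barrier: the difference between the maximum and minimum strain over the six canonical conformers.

Cl at 0° is eclipsed. H at 0° is eclipsed with Cl at 0° (6.1); Ph at 120° is eclipsed with Br at 120° (11.3); iPr at 240° is eclipsed with CN at 240° (11.6). Total 29.0 kJ/mol.
Cl at 60° is staggered. Ph at 120° is gauche with Cl at 60° (3.4); Ph at 120° is gauche with Br at 180° (4.4); iPr at 240° is gauche with Br at 180° (5.1); iPr at 240° is gauche with CN at 300° (3.7). Total 16.6 kJ/mol.
Cl at 120° is eclipsed. H at 0° is eclipsed with CN at 0° (4.4); Ph at 120° is eclipsed with Cl at 120° (11.8); iPr at 240° is eclipsed with Br at 240° (14.5). Total 30.7 kJ/mol.
Cl at 180° is staggered. Ph at 120° is gauche with Cl at 180° (3.4); Ph at 120° is gauche with CN at 60° (3.4); iPr at 240° is gauche with Cl at 180° (3.2); iPr at 240° is gauche with Br at 300° (5.1). Total 15.1 kJ/mol.
Cl at 240° is eclipsed. H at 0° is eclipsed with Br at 0° (6.3); Ph at 120° is eclipsed with CN at 120° (11.4); iPr at 240° is eclipsed with Cl at 240° (12.4). Total 30.1 kJ/mol.
Cl at 300° is staggered. Ph at 120° is gauche with Br at 60° (4.4); Ph at 120° is gauche with CN at 180° (3.4); iPr at 240° is gauche with Cl at 300° (3.2); iPr at 240° is gauche with CN at 180° (3.7). Total 14.7 kJ/mol.
Max at 120° (30.7 kJ/mol), min at 300° (14.7 kJ/mol); barrier = 16.0 kJ/mol.

16.0 kJ/mol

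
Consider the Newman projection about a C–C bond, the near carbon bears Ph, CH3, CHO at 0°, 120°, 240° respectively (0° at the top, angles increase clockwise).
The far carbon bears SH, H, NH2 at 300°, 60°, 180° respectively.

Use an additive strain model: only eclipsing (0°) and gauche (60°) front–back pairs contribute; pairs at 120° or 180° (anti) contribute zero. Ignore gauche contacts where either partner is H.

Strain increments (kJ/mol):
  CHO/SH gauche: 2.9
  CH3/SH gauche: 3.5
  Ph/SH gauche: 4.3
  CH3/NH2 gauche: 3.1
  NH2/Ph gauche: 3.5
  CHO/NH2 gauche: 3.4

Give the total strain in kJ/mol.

This conformer (staggered): Ph–SH gauche, CH3–NH2 gauche, CHO–SH gauche, CHO–NH2 gauche; 4.3 + 3.1 + 2.9 + 3.4 = 13.7 kJ/mol.

13.7 kJ/mol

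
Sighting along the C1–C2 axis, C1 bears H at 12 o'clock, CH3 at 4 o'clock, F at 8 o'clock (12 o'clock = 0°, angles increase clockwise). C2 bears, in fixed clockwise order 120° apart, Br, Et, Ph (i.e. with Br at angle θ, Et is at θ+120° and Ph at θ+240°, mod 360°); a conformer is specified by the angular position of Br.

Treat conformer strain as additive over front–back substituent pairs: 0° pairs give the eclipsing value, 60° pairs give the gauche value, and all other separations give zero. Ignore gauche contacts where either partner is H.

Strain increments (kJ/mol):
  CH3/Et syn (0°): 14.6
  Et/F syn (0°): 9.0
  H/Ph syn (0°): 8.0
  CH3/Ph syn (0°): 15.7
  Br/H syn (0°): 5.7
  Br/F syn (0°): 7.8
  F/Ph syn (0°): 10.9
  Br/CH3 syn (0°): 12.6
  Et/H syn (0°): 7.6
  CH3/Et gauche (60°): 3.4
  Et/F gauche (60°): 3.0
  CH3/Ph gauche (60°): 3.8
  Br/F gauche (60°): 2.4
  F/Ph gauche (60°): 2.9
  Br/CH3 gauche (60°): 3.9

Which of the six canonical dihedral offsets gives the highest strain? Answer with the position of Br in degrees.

Br at 0° (eclipsed): H–Br eclipsed, CH3–Et eclipsed, F–Ph eclipsed; 5.7 + 14.6 + 10.9 = 31.2 kJ/mol.
Br at 60° (staggered): CH3–Br gauche, CH3–Et gauche, F–Et gauche, F–Ph gauche; 3.9 + 3.4 + 3.0 + 2.9 = 13.2 kJ/mol.
Br at 120° (eclipsed): H–Ph eclipsed, CH3–Br eclipsed, F–Et eclipsed; 8.0 + 12.6 + 9.0 = 29.6 kJ/mol.
Br at 180° (staggered): CH3–Br gauche, CH3–Ph gauche, F–Br gauche, F–Et gauche; 3.9 + 3.8 + 2.4 + 3.0 = 13.1 kJ/mol.
Br at 240° (eclipsed): H–Et eclipsed, CH3–Ph eclipsed, F–Br eclipsed; 7.6 + 15.7 + 7.8 = 31.1 kJ/mol.
Br at 300° (staggered): CH3–Et gauche, CH3–Ph gauche, F–Br gauche, F–Ph gauche; 3.4 + 3.8 + 2.4 + 2.9 = 12.5 kJ/mol.
The maximum (31.2 kJ/mol) occurs with Br at 0°.

0°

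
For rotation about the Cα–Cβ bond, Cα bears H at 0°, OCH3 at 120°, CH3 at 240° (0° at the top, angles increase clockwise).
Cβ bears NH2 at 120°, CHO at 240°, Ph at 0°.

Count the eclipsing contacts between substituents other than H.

2

Non-H eclipsing pairs: OCH3(120°)/NH2(120°); CH3(240°)/CHO(240°) — 2 interactions.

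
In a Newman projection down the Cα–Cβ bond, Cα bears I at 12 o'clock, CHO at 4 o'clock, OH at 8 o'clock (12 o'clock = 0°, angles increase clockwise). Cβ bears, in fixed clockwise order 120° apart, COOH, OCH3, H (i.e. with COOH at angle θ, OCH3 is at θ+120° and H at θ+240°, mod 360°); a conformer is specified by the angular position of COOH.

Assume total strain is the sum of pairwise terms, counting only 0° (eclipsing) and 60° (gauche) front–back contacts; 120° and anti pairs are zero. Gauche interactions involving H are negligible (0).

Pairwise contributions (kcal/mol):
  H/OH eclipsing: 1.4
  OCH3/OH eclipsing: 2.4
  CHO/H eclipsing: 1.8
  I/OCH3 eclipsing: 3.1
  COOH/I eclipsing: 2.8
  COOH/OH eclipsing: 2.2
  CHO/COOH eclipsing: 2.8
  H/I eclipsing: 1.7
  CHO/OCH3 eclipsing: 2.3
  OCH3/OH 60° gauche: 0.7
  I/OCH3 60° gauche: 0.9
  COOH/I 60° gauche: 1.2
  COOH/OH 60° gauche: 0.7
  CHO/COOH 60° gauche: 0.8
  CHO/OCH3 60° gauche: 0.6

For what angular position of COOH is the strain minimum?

COOH at 0° (eclipsed): I(0°)/COOH(0°) eclipsed 2.8; CHO(120°)/OCH3(120°) eclipsed 2.3; OH(240°)/H(240°) eclipsed 1.4 → 6.5 kcal/mol.
COOH at 60° (staggered): I(0°)/COOH(60°) gauche 1.2; CHO(120°)/COOH(60°) gauche 0.8; CHO(120°)/OCH3(180°) gauche 0.6; OH(240°)/OCH3(180°) gauche 0.7 → 3.3 kcal/mol.
COOH at 120° (eclipsed): I(0°)/H(0°) eclipsed 1.7; CHO(120°)/COOH(120°) eclipsed 2.8; OH(240°)/OCH3(240°) eclipsed 2.4 → 6.9 kcal/mol.
COOH at 180° (staggered): I(0°)/OCH3(300°) gauche 0.9; CHO(120°)/COOH(180°) gauche 0.8; OH(240°)/COOH(180°) gauche 0.7; OH(240°)/OCH3(300°) gauche 0.7 → 3.1 kcal/mol.
COOH at 240° (eclipsed): I(0°)/OCH3(0°) eclipsed 3.1; CHO(120°)/H(120°) eclipsed 1.8; OH(240°)/COOH(240°) eclipsed 2.2 → 7.1 kcal/mol.
COOH at 300° (staggered): I(0°)/COOH(300°) gauche 1.2; I(0°)/OCH3(60°) gauche 0.9; CHO(120°)/OCH3(60°) gauche 0.6; OH(240°)/COOH(300°) gauche 0.7 → 3.4 kcal/mol.
The minimum (3.1 kcal/mol) occurs with COOH at 180°.

180°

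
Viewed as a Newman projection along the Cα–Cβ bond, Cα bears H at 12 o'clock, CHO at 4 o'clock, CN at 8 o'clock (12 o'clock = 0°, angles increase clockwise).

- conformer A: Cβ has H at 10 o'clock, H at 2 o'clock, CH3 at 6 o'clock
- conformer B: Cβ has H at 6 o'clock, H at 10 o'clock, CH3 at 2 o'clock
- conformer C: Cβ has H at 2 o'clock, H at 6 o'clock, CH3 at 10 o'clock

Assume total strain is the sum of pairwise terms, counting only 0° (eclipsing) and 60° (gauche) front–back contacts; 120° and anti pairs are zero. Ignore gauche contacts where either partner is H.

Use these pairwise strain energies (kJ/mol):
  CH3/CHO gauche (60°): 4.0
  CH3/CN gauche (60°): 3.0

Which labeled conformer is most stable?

A (staggered): CHO–CH3 gauche, CN–CH3 gauche; 4.0 + 3.0 = 7.0 kJ/mol.
B (staggered): CHO–CH3 gauche; 4.0 = 4.0 kJ/mol.
C (staggered): CN–CH3 gauche; 3.0 = 3.0 kJ/mol.
C has the lowest total (3.0 kJ/mol).

C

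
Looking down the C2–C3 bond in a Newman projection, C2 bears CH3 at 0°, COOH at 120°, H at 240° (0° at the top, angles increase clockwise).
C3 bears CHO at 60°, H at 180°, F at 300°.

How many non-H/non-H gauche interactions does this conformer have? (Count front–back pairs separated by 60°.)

3

Non-H gauche pairs: CH3(0°)/CHO(60°); CH3(0°)/F(300°); COOH(120°)/CHO(60°) — 3 interactions.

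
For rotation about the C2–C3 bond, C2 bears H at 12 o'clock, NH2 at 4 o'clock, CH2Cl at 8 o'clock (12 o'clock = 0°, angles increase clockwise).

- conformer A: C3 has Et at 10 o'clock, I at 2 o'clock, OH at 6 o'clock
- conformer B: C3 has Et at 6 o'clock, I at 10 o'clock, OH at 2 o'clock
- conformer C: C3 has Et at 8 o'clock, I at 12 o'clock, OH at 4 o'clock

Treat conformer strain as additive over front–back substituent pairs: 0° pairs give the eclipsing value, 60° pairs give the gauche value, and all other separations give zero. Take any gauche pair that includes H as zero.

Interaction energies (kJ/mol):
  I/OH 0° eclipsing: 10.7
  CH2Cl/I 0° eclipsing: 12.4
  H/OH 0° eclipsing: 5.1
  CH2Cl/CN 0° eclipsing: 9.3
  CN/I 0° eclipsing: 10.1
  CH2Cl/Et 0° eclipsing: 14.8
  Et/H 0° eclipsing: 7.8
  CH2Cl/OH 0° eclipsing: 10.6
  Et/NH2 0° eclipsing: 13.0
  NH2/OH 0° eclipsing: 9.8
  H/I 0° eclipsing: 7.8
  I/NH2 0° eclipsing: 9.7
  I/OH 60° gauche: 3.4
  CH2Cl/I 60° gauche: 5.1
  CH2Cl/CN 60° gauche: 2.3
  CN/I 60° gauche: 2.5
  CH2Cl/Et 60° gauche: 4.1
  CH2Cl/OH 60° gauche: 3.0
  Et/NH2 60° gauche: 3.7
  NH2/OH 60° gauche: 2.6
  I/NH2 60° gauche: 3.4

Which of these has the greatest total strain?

C

A (staggered): NH2–I gauche, NH2–OH gauche, CH2Cl–Et gauche, CH2Cl–OH gauche; 3.4 + 2.6 + 4.1 + 3.0 = 13.1 kJ/mol.
B (staggered): NH2–Et gauche, NH2–OH gauche, CH2Cl–Et gauche, CH2Cl–I gauche; 3.7 + 2.6 + 4.1 + 5.1 = 15.5 kJ/mol.
C (eclipsed): H–I eclipsed, NH2–OH eclipsed, CH2Cl–Et eclipsed; 7.8 + 9.8 + 14.8 = 32.4 kJ/mol.
C has the highest total (32.4 kJ/mol).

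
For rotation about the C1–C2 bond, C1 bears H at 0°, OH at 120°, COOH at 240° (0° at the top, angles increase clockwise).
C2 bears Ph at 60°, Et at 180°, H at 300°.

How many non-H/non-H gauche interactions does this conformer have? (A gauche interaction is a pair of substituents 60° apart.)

Non-H gauche pairs: OH(120°)/Ph(60°); OH(120°)/Et(180°); COOH(240°)/Et(180°) — 3 interactions.

3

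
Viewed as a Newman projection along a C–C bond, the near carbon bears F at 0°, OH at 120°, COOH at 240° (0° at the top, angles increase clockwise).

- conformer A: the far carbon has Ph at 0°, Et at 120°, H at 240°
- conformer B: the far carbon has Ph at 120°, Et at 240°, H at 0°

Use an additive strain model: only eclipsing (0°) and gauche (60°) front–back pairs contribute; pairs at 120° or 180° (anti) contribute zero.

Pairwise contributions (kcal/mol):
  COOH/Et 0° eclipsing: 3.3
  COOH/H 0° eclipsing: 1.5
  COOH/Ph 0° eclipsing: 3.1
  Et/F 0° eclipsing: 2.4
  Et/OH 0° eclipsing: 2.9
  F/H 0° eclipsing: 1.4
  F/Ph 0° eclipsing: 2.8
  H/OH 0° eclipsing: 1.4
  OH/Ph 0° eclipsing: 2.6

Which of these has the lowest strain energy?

A (eclipsed): F(0°)/Ph(0°) eclipsed 2.8; OH(120°)/Et(120°) eclipsed 2.9; COOH(240°)/H(240°) eclipsed 1.5 → 7.2 kcal/mol.
B (eclipsed): F(0°)/H(0°) eclipsed 1.4; OH(120°)/Ph(120°) eclipsed 2.6; COOH(240°)/Et(240°) eclipsed 3.3 → 7.3 kcal/mol.
A has the lowest total (7.2 kcal/mol).

A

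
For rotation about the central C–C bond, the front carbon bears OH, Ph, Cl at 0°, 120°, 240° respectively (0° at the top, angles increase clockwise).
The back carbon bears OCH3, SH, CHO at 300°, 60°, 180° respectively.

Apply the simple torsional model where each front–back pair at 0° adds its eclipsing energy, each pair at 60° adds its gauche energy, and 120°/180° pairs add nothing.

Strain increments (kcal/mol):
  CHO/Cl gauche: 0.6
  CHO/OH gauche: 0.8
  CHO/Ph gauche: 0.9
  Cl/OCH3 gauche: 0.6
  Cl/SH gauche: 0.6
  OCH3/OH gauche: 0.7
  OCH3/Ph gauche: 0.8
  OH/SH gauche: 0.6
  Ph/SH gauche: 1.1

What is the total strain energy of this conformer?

4.5 kcal/mol

This conformer (staggered): OH–OCH3 gauche, OH–SH gauche, Ph–SH gauche, Ph–CHO gauche, Cl–OCH3 gauche, Cl–CHO gauche; 0.7 + 0.6 + 1.1 + 0.9 + 0.6 + 0.6 = 4.5 kcal/mol.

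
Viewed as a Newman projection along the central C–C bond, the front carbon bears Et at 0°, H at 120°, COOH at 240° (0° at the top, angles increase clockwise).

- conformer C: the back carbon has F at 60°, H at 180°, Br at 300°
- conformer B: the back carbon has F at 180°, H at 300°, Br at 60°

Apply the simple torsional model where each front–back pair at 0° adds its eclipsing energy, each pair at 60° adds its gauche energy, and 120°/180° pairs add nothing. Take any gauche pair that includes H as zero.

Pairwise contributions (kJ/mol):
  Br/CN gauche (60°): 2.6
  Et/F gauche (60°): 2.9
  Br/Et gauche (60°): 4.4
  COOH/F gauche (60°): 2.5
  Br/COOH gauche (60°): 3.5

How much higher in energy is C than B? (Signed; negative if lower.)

+3.9 kJ/mol

C (staggered): Et–F gauche, Et–Br gauche, COOH–Br gauche; 2.9 + 4.4 + 3.5 = 10.8 kJ/mol.
B (staggered): Et–Br gauche, COOH–F gauche; 4.4 + 2.5 = 6.9 kJ/mol.
E(C) − E(B) = 10.8 − 6.9 = +3.9 kJ/mol.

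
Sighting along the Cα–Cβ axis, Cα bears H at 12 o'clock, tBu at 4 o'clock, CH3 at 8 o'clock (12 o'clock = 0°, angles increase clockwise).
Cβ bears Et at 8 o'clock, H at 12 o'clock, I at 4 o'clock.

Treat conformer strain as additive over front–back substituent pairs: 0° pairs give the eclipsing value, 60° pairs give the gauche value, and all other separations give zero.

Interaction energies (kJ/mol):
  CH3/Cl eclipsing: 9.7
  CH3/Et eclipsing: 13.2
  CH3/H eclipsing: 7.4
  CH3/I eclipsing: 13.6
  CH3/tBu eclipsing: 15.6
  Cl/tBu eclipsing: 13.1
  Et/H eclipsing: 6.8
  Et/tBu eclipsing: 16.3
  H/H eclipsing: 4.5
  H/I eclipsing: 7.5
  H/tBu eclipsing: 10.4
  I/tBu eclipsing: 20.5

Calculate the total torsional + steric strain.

This conformer (eclipsed): H(0°)/H(0°) eclipsed 4.5; tBu(120°)/I(120°) eclipsed 20.5; CH3(240°)/Et(240°) eclipsed 13.2 → 38.2 kJ/mol.

38.2 kJ/mol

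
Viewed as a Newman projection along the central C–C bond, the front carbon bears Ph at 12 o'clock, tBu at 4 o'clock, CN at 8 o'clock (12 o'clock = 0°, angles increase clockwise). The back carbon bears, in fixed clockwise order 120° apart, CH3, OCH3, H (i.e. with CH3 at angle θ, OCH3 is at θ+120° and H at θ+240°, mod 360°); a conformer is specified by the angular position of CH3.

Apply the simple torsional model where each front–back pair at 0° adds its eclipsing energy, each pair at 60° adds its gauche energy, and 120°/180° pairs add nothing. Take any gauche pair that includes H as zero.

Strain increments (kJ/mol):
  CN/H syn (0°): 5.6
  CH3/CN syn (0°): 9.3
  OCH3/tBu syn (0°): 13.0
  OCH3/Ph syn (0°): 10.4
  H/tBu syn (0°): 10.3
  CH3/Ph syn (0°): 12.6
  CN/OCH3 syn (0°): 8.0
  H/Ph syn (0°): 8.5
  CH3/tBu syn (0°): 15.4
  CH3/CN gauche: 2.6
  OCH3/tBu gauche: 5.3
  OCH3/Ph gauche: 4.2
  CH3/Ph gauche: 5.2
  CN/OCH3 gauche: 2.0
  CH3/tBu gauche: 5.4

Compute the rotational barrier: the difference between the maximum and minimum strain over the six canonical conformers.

CH3 at 0° is eclipsed. Ph at 0° is eclipsed with CH3 at 0° (12.6); tBu at 120° is eclipsed with OCH3 at 120° (13.0); CN at 240° is eclipsed with H at 240° (5.6). Total 31.2 kJ/mol.
CH3 at 60° is staggered. Ph at 0° is gauche with CH3 at 60° (5.2); tBu at 120° is gauche with CH3 at 60° (5.4); tBu at 120° is gauche with OCH3 at 180° (5.3); CN at 240° is gauche with OCH3 at 180° (2.0). Total 17.9 kJ/mol.
CH3 at 120° is eclipsed. Ph at 0° is eclipsed with H at 0° (8.5); tBu at 120° is eclipsed with CH3 at 120° (15.4); CN at 240° is eclipsed with OCH3 at 240° (8.0). Total 31.9 kJ/mol.
CH3 at 180° is staggered. Ph at 0° is gauche with OCH3 at 300° (4.2); tBu at 120° is gauche with CH3 at 180° (5.4); CN at 240° is gauche with CH3 at 180° (2.6); CN at 240° is gauche with OCH3 at 300° (2.0). Total 14.2 kJ/mol.
CH3 at 240° is eclipsed. Ph at 0° is eclipsed with OCH3 at 0° (10.4); tBu at 120° is eclipsed with H at 120° (10.3); CN at 240° is eclipsed with CH3 at 240° (9.3). Total 30.0 kJ/mol.
CH3 at 300° is staggered. Ph at 0° is gauche with CH3 at 300° (5.2); Ph at 0° is gauche with OCH3 at 60° (4.2); tBu at 120° is gauche with OCH3 at 60° (5.3); CN at 240° is gauche with CH3 at 300° (2.6). Total 17.3 kJ/mol.
Max at 120° (31.9 kJ/mol), min at 180° (14.2 kJ/mol); barrier = 17.7 kJ/mol.

17.7 kJ/mol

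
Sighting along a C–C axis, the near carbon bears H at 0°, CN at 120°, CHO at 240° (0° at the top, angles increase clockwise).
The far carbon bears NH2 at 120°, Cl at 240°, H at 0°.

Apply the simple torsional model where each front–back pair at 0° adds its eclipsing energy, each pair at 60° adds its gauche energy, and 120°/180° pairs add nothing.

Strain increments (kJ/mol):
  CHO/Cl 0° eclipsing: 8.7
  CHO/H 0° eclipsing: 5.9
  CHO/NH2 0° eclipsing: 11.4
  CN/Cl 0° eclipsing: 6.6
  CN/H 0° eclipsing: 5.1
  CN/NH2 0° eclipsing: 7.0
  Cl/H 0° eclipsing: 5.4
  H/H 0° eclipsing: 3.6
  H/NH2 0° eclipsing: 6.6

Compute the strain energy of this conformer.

This conformer is eclipsed. H at 0° is eclipsed with H at 0° (3.6); CN at 120° is eclipsed with NH2 at 120° (7.0); CHO at 240° is eclipsed with Cl at 240° (8.7). Total 19.3 kJ/mol.

19.3 kJ/mol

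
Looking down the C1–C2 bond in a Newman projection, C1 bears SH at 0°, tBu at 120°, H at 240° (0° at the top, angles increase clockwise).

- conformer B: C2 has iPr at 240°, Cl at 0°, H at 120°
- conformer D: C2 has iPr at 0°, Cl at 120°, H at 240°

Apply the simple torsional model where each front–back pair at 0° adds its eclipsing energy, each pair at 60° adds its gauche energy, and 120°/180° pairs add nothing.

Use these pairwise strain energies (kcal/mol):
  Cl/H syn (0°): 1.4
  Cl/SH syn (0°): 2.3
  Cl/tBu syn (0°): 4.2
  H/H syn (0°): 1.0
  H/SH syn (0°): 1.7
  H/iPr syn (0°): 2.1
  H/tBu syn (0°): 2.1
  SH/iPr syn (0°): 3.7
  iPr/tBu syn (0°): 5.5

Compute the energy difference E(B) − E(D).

-2.4 kcal/mol

B (eclipsed): SH–Cl eclipsed, tBu–H eclipsed, H–iPr eclipsed; 2.3 + 2.1 + 2.1 = 6.5 kcal/mol.
D (eclipsed): SH–iPr eclipsed, tBu–Cl eclipsed, H–H eclipsed; 3.7 + 4.2 + 1.0 = 8.9 kcal/mol.
E(B) − E(D) = 6.5 − 8.9 = -2.4 kcal/mol.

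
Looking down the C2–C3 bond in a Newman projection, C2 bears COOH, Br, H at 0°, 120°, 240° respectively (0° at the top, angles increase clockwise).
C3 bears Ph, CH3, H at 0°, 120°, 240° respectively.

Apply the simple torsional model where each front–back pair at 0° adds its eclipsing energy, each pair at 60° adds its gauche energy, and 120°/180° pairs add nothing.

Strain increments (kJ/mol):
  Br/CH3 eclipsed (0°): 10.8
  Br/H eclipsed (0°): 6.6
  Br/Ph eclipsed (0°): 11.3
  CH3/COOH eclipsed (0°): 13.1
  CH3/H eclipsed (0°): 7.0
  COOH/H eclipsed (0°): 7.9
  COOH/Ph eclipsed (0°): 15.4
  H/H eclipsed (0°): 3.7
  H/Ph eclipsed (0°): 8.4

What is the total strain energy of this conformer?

29.9 kJ/mol

This conformer (eclipsed): COOH–Ph eclipsed, Br–CH3 eclipsed, H–H eclipsed; 15.4 + 10.8 + 3.7 = 29.9 kJ/mol.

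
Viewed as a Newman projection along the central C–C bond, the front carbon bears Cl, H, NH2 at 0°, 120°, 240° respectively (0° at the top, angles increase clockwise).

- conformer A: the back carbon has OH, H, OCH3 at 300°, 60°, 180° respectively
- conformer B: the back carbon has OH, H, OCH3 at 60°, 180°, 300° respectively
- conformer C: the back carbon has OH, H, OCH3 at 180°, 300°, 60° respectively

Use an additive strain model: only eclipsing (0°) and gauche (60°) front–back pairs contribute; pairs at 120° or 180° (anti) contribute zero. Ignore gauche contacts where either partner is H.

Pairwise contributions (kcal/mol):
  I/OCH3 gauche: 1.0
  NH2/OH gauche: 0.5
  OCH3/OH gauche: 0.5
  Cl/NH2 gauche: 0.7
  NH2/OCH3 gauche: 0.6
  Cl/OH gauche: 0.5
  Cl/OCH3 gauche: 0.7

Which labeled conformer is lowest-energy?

A (staggered): Cl–OH gauche, NH2–OH gauche, NH2–OCH3 gauche; 0.5 + 0.5 + 0.6 = 1.6 kcal/mol.
B (staggered): Cl–OH gauche, Cl–OCH3 gauche, NH2–OCH3 gauche; 0.5 + 0.7 + 0.6 = 1.8 kcal/mol.
C (staggered): Cl–OCH3 gauche, NH2–OH gauche; 0.7 + 0.5 = 1.2 kcal/mol.
C has the lowest total (1.2 kcal/mol).

C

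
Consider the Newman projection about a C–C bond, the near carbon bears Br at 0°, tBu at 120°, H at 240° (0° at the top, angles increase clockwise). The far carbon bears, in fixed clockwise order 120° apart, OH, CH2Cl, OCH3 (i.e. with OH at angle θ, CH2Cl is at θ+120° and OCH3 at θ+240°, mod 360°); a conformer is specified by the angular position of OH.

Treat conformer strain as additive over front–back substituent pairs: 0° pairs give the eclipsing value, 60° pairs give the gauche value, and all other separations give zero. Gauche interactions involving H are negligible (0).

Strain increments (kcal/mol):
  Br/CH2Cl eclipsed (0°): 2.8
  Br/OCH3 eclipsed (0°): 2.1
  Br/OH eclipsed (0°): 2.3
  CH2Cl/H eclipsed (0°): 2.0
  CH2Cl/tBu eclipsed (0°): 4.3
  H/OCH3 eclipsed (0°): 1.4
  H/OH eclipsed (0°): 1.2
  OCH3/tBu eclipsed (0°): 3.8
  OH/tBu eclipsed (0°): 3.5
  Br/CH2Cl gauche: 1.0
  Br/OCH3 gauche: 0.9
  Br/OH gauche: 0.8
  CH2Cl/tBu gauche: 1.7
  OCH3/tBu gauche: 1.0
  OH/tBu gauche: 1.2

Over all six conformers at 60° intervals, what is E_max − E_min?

OH at 0° is eclipsed. Br at 0° is eclipsed with OH at 0° (2.3); tBu at 120° is eclipsed with CH2Cl at 120° (4.3); H at 240° is eclipsed with OCH3 at 240° (1.4). Total 8.0 kcal/mol.
OH at 60° is staggered. Br at 0° is gauche with OH at 60° (0.8); Br at 0° is gauche with OCH3 at 300° (0.9); tBu at 120° is gauche with OH at 60° (1.2); tBu at 120° is gauche with CH2Cl at 180° (1.7). Total 4.6 kcal/mol.
OH at 120° is eclipsed. Br at 0° is eclipsed with OCH3 at 0° (2.1); tBu at 120° is eclipsed with OH at 120° (3.5); H at 240° is eclipsed with CH2Cl at 240° (2.0). Total 7.6 kcal/mol.
OH at 180° is staggered. Br at 0° is gauche with CH2Cl at 300° (1.0); Br at 0° is gauche with OCH3 at 60° (0.9); tBu at 120° is gauche with OH at 180° (1.2); tBu at 120° is gauche with OCH3 at 60° (1.0). Total 4.1 kcal/mol.
OH at 240° is eclipsed. Br at 0° is eclipsed with CH2Cl at 0° (2.8); tBu at 120° is eclipsed with OCH3 at 120° (3.8); H at 240° is eclipsed with OH at 240° (1.2). Total 7.8 kcal/mol.
OH at 300° is staggered. Br at 0° is gauche with OH at 300° (0.8); Br at 0° is gauche with CH2Cl at 60° (1.0); tBu at 120° is gauche with CH2Cl at 60° (1.7); tBu at 120° is gauche with OCH3 at 180° (1.0). Total 4.5 kcal/mol.
Max at 0° (8.0 kcal/mol), min at 180° (4.1 kcal/mol); barrier = 3.9 kcal/mol.

3.9 kcal/mol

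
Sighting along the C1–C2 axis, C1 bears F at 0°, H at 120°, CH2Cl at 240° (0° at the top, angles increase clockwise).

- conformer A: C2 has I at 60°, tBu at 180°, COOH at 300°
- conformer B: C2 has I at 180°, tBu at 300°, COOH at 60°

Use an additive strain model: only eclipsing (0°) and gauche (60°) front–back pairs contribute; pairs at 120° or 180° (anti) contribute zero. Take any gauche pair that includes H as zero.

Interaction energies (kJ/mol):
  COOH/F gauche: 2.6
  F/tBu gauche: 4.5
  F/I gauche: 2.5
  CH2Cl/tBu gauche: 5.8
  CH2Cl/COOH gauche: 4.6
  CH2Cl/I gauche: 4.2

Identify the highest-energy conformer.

B

A is staggered. F at 0° is gauche with I at 60° (2.5); F at 0° is gauche with COOH at 300° (2.6); CH2Cl at 240° is gauche with tBu at 180° (5.8); CH2Cl at 240° is gauche with COOH at 300° (4.6). Total 15.5 kJ/mol.
B is staggered. F at 0° is gauche with tBu at 300° (4.5); F at 0° is gauche with COOH at 60° (2.6); CH2Cl at 240° is gauche with I at 180° (4.2); CH2Cl at 240° is gauche with tBu at 300° (5.8). Total 17.1 kJ/mol.
B has the highest total (17.1 kJ/mol).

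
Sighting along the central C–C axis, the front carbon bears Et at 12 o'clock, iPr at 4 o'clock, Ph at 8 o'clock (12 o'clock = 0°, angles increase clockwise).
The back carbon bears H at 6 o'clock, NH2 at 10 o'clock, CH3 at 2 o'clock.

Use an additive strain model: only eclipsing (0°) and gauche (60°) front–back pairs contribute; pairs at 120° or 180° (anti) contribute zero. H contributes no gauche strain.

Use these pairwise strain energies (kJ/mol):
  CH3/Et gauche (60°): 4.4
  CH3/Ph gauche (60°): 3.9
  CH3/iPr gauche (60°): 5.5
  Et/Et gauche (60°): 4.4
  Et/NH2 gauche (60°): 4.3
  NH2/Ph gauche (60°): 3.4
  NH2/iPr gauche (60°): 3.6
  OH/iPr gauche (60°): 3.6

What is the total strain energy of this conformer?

This conformer (staggered): Et(0°)/NH2(300°) gauche 4.3; Et(0°)/CH3(60°) gauche 4.4; iPr(120°)/CH3(60°) gauche 5.5; Ph(240°)/NH2(300°) gauche 3.4 → 17.6 kJ/mol.

17.6 kJ/mol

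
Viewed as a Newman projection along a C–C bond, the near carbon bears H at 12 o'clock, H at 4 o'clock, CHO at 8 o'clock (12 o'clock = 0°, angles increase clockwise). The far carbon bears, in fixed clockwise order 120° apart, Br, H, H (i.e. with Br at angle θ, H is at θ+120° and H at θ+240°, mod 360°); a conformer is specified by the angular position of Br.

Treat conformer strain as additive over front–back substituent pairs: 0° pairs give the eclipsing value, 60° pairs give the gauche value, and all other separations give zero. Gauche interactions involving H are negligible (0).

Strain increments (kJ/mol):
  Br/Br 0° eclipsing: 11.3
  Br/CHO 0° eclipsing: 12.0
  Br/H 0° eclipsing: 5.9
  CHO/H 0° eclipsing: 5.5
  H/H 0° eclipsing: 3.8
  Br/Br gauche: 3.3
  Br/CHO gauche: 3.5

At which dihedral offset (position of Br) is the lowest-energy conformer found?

60°

Br at 0° is eclipsed. H at 0° is eclipsed with Br at 0° (5.9); H at 120° is eclipsed with H at 120° (3.8); CHO at 240° is eclipsed with H at 240° (5.5). Total 15.2 kJ/mol.
Br at 60° (staggered): no non-H gauche contacts → 0.0 kJ/mol.
Br at 120° is eclipsed. H at 0° is eclipsed with H at 0° (3.8); H at 120° is eclipsed with Br at 120° (5.9); CHO at 240° is eclipsed with H at 240° (5.5). Total 15.2 kJ/mol.
Br at 180° is staggered. CHO at 240° is gauche with Br at 180° (3.5). Total 3.5 kJ/mol.
Br at 240° is eclipsed. H at 0° is eclipsed with H at 0° (3.8); H at 120° is eclipsed with H at 120° (3.8); CHO at 240° is eclipsed with Br at 240° (12.0). Total 19.6 kJ/mol.
Br at 300° is staggered. CHO at 240° is gauche with Br at 300° (3.5). Total 3.5 kJ/mol.
The minimum (0.0 kJ/mol) occurs with Br at 60°.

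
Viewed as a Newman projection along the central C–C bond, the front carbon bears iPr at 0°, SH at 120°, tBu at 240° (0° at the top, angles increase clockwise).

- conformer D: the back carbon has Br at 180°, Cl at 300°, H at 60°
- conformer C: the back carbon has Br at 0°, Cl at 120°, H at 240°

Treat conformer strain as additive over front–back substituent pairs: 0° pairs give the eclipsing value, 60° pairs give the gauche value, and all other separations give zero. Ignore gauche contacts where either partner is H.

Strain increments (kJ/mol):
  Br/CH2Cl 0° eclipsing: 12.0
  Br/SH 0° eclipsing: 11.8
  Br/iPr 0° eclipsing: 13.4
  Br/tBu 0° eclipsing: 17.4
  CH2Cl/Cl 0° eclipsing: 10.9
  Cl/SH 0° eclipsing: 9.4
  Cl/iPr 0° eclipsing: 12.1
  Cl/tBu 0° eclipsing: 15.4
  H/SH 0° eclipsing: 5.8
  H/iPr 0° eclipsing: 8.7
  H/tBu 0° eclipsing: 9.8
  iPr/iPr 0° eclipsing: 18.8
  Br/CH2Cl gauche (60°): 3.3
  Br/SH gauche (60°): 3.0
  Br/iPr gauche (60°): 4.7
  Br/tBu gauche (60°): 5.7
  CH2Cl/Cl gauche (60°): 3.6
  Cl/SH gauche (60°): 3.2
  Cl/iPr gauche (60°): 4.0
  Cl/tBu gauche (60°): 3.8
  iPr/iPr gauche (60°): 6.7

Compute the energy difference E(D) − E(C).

D (staggered): iPr–Cl gauche, SH–Br gauche, tBu–Br gauche, tBu–Cl gauche; 4.0 + 3.0 + 5.7 + 3.8 = 16.5 kJ/mol.
C (eclipsed): iPr–Br eclipsed, SH–Cl eclipsed, tBu–H eclipsed; 13.4 + 9.4 + 9.8 = 32.6 kJ/mol.
E(D) − E(C) = 16.5 − 32.6 = -16.1 kJ/mol.

-16.1 kJ/mol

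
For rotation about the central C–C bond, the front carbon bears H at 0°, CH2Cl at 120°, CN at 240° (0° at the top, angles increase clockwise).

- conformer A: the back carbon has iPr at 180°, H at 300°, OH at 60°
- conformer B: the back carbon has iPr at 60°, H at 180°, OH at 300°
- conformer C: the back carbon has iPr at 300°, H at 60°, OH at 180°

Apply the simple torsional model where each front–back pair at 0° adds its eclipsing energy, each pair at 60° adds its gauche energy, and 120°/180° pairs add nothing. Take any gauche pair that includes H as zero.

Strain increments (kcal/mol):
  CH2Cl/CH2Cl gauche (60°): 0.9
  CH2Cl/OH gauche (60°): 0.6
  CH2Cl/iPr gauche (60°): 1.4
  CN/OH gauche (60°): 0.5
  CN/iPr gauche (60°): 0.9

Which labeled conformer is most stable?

A (staggered): CH2Cl–iPr gauche, CH2Cl–OH gauche, CN–iPr gauche; 1.4 + 0.6 + 0.9 = 2.9 kcal/mol.
B (staggered): CH2Cl–iPr gauche, CN–OH gauche; 1.4 + 0.5 = 1.9 kcal/mol.
C (staggered): CH2Cl–OH gauche, CN–iPr gauche, CN–OH gauche; 0.6 + 0.9 + 0.5 = 2.0 kcal/mol.
B has the lowest total (1.9 kcal/mol).

B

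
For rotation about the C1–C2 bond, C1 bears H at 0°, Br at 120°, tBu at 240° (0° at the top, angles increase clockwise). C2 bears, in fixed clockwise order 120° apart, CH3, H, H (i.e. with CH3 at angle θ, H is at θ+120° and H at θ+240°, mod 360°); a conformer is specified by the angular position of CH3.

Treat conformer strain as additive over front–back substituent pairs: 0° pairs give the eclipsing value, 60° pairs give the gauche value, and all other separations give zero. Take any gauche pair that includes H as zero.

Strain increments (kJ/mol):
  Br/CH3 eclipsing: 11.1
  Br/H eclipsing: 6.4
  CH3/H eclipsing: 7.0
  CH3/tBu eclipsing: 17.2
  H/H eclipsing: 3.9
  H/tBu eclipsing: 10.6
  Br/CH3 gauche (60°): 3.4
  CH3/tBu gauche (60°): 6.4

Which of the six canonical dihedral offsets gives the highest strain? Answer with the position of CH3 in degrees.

240°

CH3 at 0° (eclipsed): H–CH3 eclipsed, Br–H eclipsed, tBu–H eclipsed; 7.0 + 6.4 + 10.6 = 24.0 kJ/mol.
CH3 at 60° (staggered): Br–CH3 gauche; 3.4 = 3.4 kJ/mol.
CH3 at 120° (eclipsed): H–H eclipsed, Br–CH3 eclipsed, tBu–H eclipsed; 3.9 + 11.1 + 10.6 = 25.6 kJ/mol.
CH3 at 180° (staggered): Br–CH3 gauche, tBu–CH3 gauche; 3.4 + 6.4 = 9.8 kJ/mol.
CH3 at 240° (eclipsed): H–H eclipsed, Br–H eclipsed, tBu–CH3 eclipsed; 3.9 + 6.4 + 17.2 = 27.5 kJ/mol.
CH3 at 300° (staggered): tBu–CH3 gauche; 6.4 = 6.4 kJ/mol.
The maximum (27.5 kJ/mol) occurs with CH3 at 240°.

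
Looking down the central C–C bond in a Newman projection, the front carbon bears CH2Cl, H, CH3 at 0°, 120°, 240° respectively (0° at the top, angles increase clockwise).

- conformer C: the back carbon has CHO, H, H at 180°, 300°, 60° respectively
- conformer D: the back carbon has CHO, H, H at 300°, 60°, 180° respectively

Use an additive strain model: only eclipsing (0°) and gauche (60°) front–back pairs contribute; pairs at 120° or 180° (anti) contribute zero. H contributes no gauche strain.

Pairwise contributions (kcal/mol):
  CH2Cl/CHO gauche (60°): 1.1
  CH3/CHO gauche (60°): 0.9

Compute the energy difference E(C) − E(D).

-1.1 kcal/mol

C is staggered. CH3 at 240° is gauche with CHO at 180° (0.9). Total 0.9 kcal/mol.
D is staggered. CH2Cl at 0° is gauche with CHO at 300° (1.1); CH3 at 240° is gauche with CHO at 300° (0.9). Total 2.0 kcal/mol.
E(C) − E(D) = 0.9 − 2.0 = -1.1 kcal/mol.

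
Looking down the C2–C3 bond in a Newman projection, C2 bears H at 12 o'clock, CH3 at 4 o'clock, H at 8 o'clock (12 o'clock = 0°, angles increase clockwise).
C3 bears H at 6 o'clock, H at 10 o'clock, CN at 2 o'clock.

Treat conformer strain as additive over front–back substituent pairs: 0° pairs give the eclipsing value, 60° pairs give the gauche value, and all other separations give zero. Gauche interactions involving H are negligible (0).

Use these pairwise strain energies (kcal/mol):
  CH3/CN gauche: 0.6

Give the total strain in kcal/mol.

0.6 kcal/mol

This conformer (staggered): CH3(120°)/CN(60°) gauche 0.6 → 0.6 kcal/mol.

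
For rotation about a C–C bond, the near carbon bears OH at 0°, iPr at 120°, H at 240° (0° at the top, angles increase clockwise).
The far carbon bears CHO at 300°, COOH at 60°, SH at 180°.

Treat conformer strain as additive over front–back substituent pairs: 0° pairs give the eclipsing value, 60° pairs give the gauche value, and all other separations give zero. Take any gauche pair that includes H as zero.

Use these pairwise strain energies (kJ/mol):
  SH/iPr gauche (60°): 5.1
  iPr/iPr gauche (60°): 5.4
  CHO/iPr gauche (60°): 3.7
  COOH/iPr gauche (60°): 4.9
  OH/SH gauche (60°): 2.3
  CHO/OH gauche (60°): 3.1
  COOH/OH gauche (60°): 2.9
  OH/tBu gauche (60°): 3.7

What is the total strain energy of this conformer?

This conformer (staggered): OH–CHO gauche, OH–COOH gauche, iPr–COOH gauche, iPr–SH gauche; 3.1 + 2.9 + 4.9 + 5.1 = 16.0 kJ/mol.

16.0 kJ/mol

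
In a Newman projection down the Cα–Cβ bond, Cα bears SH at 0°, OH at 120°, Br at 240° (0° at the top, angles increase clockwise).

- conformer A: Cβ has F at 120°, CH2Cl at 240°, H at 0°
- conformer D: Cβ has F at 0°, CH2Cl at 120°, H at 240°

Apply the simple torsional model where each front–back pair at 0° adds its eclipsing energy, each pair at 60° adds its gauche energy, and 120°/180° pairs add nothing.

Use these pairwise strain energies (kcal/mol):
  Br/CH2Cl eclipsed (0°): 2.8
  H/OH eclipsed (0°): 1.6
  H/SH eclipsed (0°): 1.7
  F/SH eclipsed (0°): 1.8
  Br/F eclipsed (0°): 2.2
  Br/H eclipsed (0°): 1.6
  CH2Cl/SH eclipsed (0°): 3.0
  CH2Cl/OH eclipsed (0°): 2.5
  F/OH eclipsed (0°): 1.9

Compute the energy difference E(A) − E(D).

+0.5 kcal/mol

A is eclipsed. SH at 0° is eclipsed with H at 0° (1.7); OH at 120° is eclipsed with F at 120° (1.9); Br at 240° is eclipsed with CH2Cl at 240° (2.8). Total 6.4 kcal/mol.
D is eclipsed. SH at 0° is eclipsed with F at 0° (1.8); OH at 120° is eclipsed with CH2Cl at 120° (2.5); Br at 240° is eclipsed with H at 240° (1.6). Total 5.9 kcal/mol.
E(A) − E(D) = 6.4 − 5.9 = +0.5 kcal/mol.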